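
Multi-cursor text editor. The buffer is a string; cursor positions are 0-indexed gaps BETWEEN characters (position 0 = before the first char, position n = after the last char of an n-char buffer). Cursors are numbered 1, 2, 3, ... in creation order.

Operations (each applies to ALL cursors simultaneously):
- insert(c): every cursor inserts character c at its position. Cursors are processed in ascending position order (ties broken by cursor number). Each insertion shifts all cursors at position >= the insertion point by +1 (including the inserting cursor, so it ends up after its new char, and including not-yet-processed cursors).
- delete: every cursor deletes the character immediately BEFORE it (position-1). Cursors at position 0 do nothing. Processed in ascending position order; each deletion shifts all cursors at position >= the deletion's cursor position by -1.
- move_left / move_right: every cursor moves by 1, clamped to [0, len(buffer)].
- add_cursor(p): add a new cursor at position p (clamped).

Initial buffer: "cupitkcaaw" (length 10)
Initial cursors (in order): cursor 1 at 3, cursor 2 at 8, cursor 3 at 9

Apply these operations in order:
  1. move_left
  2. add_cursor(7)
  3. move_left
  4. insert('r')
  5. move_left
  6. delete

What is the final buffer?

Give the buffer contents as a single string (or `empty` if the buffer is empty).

Answer: rupitrraaw

Derivation:
After op 1 (move_left): buffer="cupitkcaaw" (len 10), cursors c1@2 c2@7 c3@8, authorship ..........
After op 2 (add_cursor(7)): buffer="cupitkcaaw" (len 10), cursors c1@2 c2@7 c4@7 c3@8, authorship ..........
After op 3 (move_left): buffer="cupitkcaaw" (len 10), cursors c1@1 c2@6 c4@6 c3@7, authorship ..........
After op 4 (insert('r')): buffer="crupitkrrcraaw" (len 14), cursors c1@2 c2@9 c4@9 c3@11, authorship .1.....24.3...
After op 5 (move_left): buffer="crupitkrrcraaw" (len 14), cursors c1@1 c2@8 c4@8 c3@10, authorship .1.....24.3...
After op 6 (delete): buffer="rupitrraaw" (len 10), cursors c1@0 c2@5 c4@5 c3@6, authorship 1....43...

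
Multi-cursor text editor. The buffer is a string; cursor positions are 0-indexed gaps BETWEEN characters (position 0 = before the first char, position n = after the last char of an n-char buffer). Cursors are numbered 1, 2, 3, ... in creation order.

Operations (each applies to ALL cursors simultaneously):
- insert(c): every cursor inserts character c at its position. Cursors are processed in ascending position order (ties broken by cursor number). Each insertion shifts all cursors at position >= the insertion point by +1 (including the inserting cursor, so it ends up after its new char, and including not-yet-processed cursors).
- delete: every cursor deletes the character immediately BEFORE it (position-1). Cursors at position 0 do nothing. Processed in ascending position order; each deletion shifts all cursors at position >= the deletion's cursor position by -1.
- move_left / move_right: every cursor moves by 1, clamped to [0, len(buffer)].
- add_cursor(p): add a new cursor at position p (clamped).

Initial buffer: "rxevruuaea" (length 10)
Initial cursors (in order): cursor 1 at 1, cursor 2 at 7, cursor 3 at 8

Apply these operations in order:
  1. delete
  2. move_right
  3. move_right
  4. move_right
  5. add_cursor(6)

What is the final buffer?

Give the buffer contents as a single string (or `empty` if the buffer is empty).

After op 1 (delete): buffer="xevruea" (len 7), cursors c1@0 c2@5 c3@5, authorship .......
After op 2 (move_right): buffer="xevruea" (len 7), cursors c1@1 c2@6 c3@6, authorship .......
After op 3 (move_right): buffer="xevruea" (len 7), cursors c1@2 c2@7 c3@7, authorship .......
After op 4 (move_right): buffer="xevruea" (len 7), cursors c1@3 c2@7 c3@7, authorship .......
After op 5 (add_cursor(6)): buffer="xevruea" (len 7), cursors c1@3 c4@6 c2@7 c3@7, authorship .......

Answer: xevruea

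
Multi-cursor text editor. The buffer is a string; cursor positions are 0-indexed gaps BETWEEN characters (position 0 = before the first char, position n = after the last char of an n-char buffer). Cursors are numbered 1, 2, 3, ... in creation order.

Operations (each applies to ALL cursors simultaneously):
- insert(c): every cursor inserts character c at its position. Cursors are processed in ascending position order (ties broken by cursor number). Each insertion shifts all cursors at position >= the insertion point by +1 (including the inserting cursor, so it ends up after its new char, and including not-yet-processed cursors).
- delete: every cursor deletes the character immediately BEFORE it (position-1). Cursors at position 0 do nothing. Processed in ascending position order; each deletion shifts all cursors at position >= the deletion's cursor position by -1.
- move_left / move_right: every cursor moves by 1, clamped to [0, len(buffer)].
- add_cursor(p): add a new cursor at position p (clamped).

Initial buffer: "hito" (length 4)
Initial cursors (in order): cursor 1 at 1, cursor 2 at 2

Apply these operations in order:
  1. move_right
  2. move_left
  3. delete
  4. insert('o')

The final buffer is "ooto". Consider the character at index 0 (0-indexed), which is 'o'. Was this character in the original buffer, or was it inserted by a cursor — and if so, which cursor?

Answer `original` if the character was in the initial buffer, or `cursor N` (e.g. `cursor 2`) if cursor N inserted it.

Answer: cursor 1

Derivation:
After op 1 (move_right): buffer="hito" (len 4), cursors c1@2 c2@3, authorship ....
After op 2 (move_left): buffer="hito" (len 4), cursors c1@1 c2@2, authorship ....
After op 3 (delete): buffer="to" (len 2), cursors c1@0 c2@0, authorship ..
After op 4 (insert('o')): buffer="ooto" (len 4), cursors c1@2 c2@2, authorship 12..
Authorship (.=original, N=cursor N): 1 2 . .
Index 0: author = 1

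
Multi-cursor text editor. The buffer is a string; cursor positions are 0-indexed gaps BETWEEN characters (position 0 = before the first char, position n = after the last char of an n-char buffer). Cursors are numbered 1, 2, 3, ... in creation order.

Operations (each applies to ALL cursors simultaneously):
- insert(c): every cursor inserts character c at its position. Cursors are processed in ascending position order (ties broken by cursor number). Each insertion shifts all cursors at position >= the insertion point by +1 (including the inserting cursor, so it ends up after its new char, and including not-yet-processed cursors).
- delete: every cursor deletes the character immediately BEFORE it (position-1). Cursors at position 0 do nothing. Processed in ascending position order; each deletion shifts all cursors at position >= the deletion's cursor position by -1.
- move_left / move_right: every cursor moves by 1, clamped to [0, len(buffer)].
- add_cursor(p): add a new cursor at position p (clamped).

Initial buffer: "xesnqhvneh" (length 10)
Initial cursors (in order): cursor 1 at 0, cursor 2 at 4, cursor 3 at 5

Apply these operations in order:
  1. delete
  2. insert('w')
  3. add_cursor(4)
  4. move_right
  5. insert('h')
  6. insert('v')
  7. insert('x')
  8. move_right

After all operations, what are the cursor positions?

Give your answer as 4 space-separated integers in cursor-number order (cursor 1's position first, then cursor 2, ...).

After op 1 (delete): buffer="xeshvneh" (len 8), cursors c1@0 c2@3 c3@3, authorship ........
After op 2 (insert('w')): buffer="wxeswwhvneh" (len 11), cursors c1@1 c2@6 c3@6, authorship 1...23.....
After op 3 (add_cursor(4)): buffer="wxeswwhvneh" (len 11), cursors c1@1 c4@4 c2@6 c3@6, authorship 1...23.....
After op 4 (move_right): buffer="wxeswwhvneh" (len 11), cursors c1@2 c4@5 c2@7 c3@7, authorship 1...23.....
After op 5 (insert('h')): buffer="wxheswhwhhhvneh" (len 15), cursors c1@3 c4@7 c2@11 c3@11, authorship 1.1..243.23....
After op 6 (insert('v')): buffer="wxhveswhvwhhhvvvneh" (len 19), cursors c1@4 c4@9 c2@15 c3@15, authorship 1.11..2443.2323....
After op 7 (insert('x')): buffer="wxhvxeswhvxwhhhvvxxvneh" (len 23), cursors c1@5 c4@11 c2@19 c3@19, authorship 1.111..24443.232323....
After op 8 (move_right): buffer="wxhvxeswhvxwhhhvvxxvneh" (len 23), cursors c1@6 c4@12 c2@20 c3@20, authorship 1.111..24443.232323....

Answer: 6 20 20 12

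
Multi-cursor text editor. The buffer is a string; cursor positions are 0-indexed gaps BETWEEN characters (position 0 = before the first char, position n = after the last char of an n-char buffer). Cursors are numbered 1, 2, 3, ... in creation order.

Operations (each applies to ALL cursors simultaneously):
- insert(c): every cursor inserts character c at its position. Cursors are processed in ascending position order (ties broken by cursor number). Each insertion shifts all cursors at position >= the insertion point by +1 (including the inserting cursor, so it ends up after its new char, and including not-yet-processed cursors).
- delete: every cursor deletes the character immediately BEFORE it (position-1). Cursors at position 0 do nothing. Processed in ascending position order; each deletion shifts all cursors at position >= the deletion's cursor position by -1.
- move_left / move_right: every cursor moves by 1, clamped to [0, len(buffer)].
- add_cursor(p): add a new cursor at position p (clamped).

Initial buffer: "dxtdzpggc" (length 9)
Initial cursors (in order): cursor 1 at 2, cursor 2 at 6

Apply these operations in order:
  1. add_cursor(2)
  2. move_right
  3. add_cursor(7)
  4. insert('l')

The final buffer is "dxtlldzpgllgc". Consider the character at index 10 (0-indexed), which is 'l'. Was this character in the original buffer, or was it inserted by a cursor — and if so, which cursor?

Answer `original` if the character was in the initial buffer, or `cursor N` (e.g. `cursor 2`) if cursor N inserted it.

Answer: cursor 4

Derivation:
After op 1 (add_cursor(2)): buffer="dxtdzpggc" (len 9), cursors c1@2 c3@2 c2@6, authorship .........
After op 2 (move_right): buffer="dxtdzpggc" (len 9), cursors c1@3 c3@3 c2@7, authorship .........
After op 3 (add_cursor(7)): buffer="dxtdzpggc" (len 9), cursors c1@3 c3@3 c2@7 c4@7, authorship .........
After op 4 (insert('l')): buffer="dxtlldzpgllgc" (len 13), cursors c1@5 c3@5 c2@11 c4@11, authorship ...13....24..
Authorship (.=original, N=cursor N): . . . 1 3 . . . . 2 4 . .
Index 10: author = 4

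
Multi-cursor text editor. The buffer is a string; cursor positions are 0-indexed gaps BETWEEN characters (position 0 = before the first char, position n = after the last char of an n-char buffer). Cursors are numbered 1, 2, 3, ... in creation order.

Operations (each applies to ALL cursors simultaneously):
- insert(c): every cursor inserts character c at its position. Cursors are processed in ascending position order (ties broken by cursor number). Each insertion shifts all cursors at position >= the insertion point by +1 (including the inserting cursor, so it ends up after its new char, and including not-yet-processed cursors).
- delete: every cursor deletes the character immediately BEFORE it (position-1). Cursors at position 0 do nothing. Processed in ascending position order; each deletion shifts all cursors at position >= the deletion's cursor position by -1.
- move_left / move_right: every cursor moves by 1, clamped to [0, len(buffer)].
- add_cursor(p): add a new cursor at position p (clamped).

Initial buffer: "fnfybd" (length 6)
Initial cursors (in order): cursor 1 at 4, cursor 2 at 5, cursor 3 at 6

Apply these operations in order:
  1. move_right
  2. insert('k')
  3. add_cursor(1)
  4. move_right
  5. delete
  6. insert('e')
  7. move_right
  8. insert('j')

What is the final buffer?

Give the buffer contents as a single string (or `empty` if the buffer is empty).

Answer: fefjybkeeejjj

Derivation:
After op 1 (move_right): buffer="fnfybd" (len 6), cursors c1@5 c2@6 c3@6, authorship ......
After op 2 (insert('k')): buffer="fnfybkdkk" (len 9), cursors c1@6 c2@9 c3@9, authorship .....1.23
After op 3 (add_cursor(1)): buffer="fnfybkdkk" (len 9), cursors c4@1 c1@6 c2@9 c3@9, authorship .....1.23
After op 4 (move_right): buffer="fnfybkdkk" (len 9), cursors c4@2 c1@7 c2@9 c3@9, authorship .....1.23
After op 5 (delete): buffer="ffybk" (len 5), cursors c4@1 c1@5 c2@5 c3@5, authorship ....1
After op 6 (insert('e')): buffer="fefybkeee" (len 9), cursors c4@2 c1@9 c2@9 c3@9, authorship .4...1123
After op 7 (move_right): buffer="fefybkeee" (len 9), cursors c4@3 c1@9 c2@9 c3@9, authorship .4...1123
After op 8 (insert('j')): buffer="fefjybkeeejjj" (len 13), cursors c4@4 c1@13 c2@13 c3@13, authorship .4.4..1123123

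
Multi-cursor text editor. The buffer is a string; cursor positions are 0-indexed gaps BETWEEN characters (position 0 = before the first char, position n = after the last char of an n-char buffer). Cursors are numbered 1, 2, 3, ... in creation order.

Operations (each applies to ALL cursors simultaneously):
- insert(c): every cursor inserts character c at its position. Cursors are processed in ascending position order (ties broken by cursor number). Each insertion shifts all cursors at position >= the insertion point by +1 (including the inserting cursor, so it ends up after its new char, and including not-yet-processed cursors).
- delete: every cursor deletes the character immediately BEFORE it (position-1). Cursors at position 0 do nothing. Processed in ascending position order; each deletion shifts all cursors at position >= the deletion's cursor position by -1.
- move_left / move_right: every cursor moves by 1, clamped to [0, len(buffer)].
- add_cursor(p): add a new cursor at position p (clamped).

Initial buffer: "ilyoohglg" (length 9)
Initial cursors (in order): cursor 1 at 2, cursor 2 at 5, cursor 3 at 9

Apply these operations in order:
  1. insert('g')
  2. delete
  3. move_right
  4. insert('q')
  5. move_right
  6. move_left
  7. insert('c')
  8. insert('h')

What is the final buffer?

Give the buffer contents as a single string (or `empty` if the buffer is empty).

Answer: ilyqchoohqchglgchq

Derivation:
After op 1 (insert('g')): buffer="ilgyooghglgg" (len 12), cursors c1@3 c2@7 c3@12, authorship ..1...2....3
After op 2 (delete): buffer="ilyoohglg" (len 9), cursors c1@2 c2@5 c3@9, authorship .........
After op 3 (move_right): buffer="ilyoohglg" (len 9), cursors c1@3 c2@6 c3@9, authorship .........
After op 4 (insert('q')): buffer="ilyqoohqglgq" (len 12), cursors c1@4 c2@8 c3@12, authorship ...1...2...3
After op 5 (move_right): buffer="ilyqoohqglgq" (len 12), cursors c1@5 c2@9 c3@12, authorship ...1...2...3
After op 6 (move_left): buffer="ilyqoohqglgq" (len 12), cursors c1@4 c2@8 c3@11, authorship ...1...2...3
After op 7 (insert('c')): buffer="ilyqcoohqcglgcq" (len 15), cursors c1@5 c2@10 c3@14, authorship ...11...22...33
After op 8 (insert('h')): buffer="ilyqchoohqchglgchq" (len 18), cursors c1@6 c2@12 c3@17, authorship ...111...222...333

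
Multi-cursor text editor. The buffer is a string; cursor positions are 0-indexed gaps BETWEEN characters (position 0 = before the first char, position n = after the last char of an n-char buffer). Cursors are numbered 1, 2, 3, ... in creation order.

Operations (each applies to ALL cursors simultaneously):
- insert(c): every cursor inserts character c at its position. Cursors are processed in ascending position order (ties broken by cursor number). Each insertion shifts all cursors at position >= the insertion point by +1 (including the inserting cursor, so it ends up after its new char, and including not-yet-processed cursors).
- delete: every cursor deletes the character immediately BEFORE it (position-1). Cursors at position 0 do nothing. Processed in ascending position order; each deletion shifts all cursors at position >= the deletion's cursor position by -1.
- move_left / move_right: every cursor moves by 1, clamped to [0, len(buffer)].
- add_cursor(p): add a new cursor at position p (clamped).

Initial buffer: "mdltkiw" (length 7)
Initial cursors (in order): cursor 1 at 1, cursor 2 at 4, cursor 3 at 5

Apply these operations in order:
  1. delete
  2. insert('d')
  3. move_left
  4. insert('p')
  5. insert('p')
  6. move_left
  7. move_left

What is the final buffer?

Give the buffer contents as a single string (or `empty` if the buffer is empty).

After op 1 (delete): buffer="dliw" (len 4), cursors c1@0 c2@2 c3@2, authorship ....
After op 2 (insert('d')): buffer="ddlddiw" (len 7), cursors c1@1 c2@5 c3@5, authorship 1..23..
After op 3 (move_left): buffer="ddlddiw" (len 7), cursors c1@0 c2@4 c3@4, authorship 1..23..
After op 4 (insert('p')): buffer="pddldppdiw" (len 10), cursors c1@1 c2@7 c3@7, authorship 11..2233..
After op 5 (insert('p')): buffer="ppddldppppdiw" (len 13), cursors c1@2 c2@10 c3@10, authorship 111..223233..
After op 6 (move_left): buffer="ppddldppppdiw" (len 13), cursors c1@1 c2@9 c3@9, authorship 111..223233..
After op 7 (move_left): buffer="ppddldppppdiw" (len 13), cursors c1@0 c2@8 c3@8, authorship 111..223233..

Answer: ppddldppppdiw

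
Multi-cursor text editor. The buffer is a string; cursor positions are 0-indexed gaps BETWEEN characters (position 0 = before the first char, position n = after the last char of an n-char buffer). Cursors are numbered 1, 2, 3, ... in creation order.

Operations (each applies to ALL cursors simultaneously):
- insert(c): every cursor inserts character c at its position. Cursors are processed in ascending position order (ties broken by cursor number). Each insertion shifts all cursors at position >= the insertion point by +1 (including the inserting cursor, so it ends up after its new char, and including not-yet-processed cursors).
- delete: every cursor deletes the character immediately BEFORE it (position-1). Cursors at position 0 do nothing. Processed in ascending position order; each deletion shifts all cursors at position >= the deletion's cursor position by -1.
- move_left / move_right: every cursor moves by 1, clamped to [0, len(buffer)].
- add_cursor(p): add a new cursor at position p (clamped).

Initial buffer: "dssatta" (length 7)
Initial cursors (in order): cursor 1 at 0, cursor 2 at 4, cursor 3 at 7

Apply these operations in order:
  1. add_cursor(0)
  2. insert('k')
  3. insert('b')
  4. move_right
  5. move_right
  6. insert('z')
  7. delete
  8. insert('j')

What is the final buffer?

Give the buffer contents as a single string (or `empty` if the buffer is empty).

Answer: kkbbdsjjsakbttjakbj

Derivation:
After op 1 (add_cursor(0)): buffer="dssatta" (len 7), cursors c1@0 c4@0 c2@4 c3@7, authorship .......
After op 2 (insert('k')): buffer="kkdssakttak" (len 11), cursors c1@2 c4@2 c2@7 c3@11, authorship 14....2...3
After op 3 (insert('b')): buffer="kkbbdssakbttakb" (len 15), cursors c1@4 c4@4 c2@10 c3@15, authorship 1414....22...33
After op 4 (move_right): buffer="kkbbdssakbttakb" (len 15), cursors c1@5 c4@5 c2@11 c3@15, authorship 1414....22...33
After op 5 (move_right): buffer="kkbbdssakbttakb" (len 15), cursors c1@6 c4@6 c2@12 c3@15, authorship 1414....22...33
After op 6 (insert('z')): buffer="kkbbdszzsakbttzakbz" (len 19), cursors c1@8 c4@8 c2@15 c3@19, authorship 1414..14..22..2.333
After op 7 (delete): buffer="kkbbdssakbttakb" (len 15), cursors c1@6 c4@6 c2@12 c3@15, authorship 1414....22...33
After op 8 (insert('j')): buffer="kkbbdsjjsakbttjakbj" (len 19), cursors c1@8 c4@8 c2@15 c3@19, authorship 1414..14..22..2.333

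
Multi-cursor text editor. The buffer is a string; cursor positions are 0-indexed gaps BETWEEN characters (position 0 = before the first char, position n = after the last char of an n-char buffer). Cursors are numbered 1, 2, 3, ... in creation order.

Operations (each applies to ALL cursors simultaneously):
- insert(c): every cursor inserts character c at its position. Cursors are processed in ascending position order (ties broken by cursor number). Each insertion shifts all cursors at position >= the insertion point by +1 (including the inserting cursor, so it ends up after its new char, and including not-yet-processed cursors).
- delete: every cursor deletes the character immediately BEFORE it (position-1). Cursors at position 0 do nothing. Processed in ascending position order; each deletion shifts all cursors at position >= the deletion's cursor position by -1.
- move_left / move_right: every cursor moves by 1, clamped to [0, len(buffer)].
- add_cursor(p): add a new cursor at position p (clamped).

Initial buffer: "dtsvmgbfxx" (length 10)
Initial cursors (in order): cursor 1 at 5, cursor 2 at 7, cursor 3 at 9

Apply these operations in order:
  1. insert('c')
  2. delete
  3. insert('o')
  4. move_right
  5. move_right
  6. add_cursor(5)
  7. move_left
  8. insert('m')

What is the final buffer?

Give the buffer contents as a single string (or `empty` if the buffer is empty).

Answer: dtsvmmogmbofmxomx

Derivation:
After op 1 (insert('c')): buffer="dtsvmcgbcfxcx" (len 13), cursors c1@6 c2@9 c3@12, authorship .....1..2..3.
After op 2 (delete): buffer="dtsvmgbfxx" (len 10), cursors c1@5 c2@7 c3@9, authorship ..........
After op 3 (insert('o')): buffer="dtsvmogbofxox" (len 13), cursors c1@6 c2@9 c3@12, authorship .....1..2..3.
After op 4 (move_right): buffer="dtsvmogbofxox" (len 13), cursors c1@7 c2@10 c3@13, authorship .....1..2..3.
After op 5 (move_right): buffer="dtsvmogbofxox" (len 13), cursors c1@8 c2@11 c3@13, authorship .....1..2..3.
After op 6 (add_cursor(5)): buffer="dtsvmogbofxox" (len 13), cursors c4@5 c1@8 c2@11 c3@13, authorship .....1..2..3.
After op 7 (move_left): buffer="dtsvmogbofxox" (len 13), cursors c4@4 c1@7 c2@10 c3@12, authorship .....1..2..3.
After op 8 (insert('m')): buffer="dtsvmmogmbofmxomx" (len 17), cursors c4@5 c1@9 c2@13 c3@16, authorship ....4.1.1.2.2.33.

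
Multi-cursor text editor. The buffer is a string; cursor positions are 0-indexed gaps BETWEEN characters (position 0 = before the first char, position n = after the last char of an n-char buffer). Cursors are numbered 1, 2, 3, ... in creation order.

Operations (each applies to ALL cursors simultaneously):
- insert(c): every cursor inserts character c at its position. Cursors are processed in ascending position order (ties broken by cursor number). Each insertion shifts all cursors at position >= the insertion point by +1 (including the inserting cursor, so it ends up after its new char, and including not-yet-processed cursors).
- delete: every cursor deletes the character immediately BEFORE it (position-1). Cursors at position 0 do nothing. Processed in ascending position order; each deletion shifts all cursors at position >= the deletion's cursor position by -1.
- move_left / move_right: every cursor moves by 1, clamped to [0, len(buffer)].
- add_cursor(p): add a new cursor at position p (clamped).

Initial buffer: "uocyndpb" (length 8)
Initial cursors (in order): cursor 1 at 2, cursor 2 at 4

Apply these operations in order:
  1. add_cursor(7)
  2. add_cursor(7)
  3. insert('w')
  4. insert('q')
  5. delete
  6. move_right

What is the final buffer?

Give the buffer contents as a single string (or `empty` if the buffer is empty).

After op 1 (add_cursor(7)): buffer="uocyndpb" (len 8), cursors c1@2 c2@4 c3@7, authorship ........
After op 2 (add_cursor(7)): buffer="uocyndpb" (len 8), cursors c1@2 c2@4 c3@7 c4@7, authorship ........
After op 3 (insert('w')): buffer="uowcywndpwwb" (len 12), cursors c1@3 c2@6 c3@11 c4@11, authorship ..1..2...34.
After op 4 (insert('q')): buffer="uowqcywqndpwwqqb" (len 16), cursors c1@4 c2@8 c3@15 c4@15, authorship ..11..22...3434.
After op 5 (delete): buffer="uowcywndpwwb" (len 12), cursors c1@3 c2@6 c3@11 c4@11, authorship ..1..2...34.
After op 6 (move_right): buffer="uowcywndpwwb" (len 12), cursors c1@4 c2@7 c3@12 c4@12, authorship ..1..2...34.

Answer: uowcywndpwwb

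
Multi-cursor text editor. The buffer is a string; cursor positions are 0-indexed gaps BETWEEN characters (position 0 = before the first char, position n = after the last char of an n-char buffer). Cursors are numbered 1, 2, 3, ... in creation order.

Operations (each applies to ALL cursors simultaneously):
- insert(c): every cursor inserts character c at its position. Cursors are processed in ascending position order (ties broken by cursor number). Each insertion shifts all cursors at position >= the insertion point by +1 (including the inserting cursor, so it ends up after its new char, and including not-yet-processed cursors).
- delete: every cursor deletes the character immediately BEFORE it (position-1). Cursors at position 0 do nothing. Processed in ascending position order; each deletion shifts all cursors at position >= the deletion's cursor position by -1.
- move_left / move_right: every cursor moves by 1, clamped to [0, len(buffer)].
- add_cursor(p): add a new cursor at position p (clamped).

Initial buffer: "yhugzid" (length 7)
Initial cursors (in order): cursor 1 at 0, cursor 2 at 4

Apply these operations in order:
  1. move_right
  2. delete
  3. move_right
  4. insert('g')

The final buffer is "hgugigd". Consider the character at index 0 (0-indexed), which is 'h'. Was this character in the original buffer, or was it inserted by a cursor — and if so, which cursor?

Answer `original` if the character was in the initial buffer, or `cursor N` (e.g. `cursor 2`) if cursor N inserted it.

After op 1 (move_right): buffer="yhugzid" (len 7), cursors c1@1 c2@5, authorship .......
After op 2 (delete): buffer="hugid" (len 5), cursors c1@0 c2@3, authorship .....
After op 3 (move_right): buffer="hugid" (len 5), cursors c1@1 c2@4, authorship .....
After op 4 (insert('g')): buffer="hgugigd" (len 7), cursors c1@2 c2@6, authorship .1...2.
Authorship (.=original, N=cursor N): . 1 . . . 2 .
Index 0: author = original

Answer: original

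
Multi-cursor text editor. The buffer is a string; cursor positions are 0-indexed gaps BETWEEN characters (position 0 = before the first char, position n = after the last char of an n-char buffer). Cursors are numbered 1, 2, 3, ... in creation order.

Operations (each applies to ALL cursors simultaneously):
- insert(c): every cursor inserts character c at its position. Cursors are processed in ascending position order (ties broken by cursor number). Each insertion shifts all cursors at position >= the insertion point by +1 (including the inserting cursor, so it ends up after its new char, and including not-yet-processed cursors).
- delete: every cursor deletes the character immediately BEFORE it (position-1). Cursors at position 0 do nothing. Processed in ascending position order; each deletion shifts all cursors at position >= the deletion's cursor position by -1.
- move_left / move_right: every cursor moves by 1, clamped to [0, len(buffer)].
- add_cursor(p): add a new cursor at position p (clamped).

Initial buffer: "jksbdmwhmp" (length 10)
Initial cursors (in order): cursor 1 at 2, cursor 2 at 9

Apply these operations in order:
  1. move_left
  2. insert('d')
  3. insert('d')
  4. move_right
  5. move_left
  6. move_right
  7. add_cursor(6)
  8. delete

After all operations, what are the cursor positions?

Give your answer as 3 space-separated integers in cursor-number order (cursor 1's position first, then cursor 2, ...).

Answer: 3 10 4

Derivation:
After op 1 (move_left): buffer="jksbdmwhmp" (len 10), cursors c1@1 c2@8, authorship ..........
After op 2 (insert('d')): buffer="jdksbdmwhdmp" (len 12), cursors c1@2 c2@10, authorship .1.......2..
After op 3 (insert('d')): buffer="jddksbdmwhddmp" (len 14), cursors c1@3 c2@12, authorship .11.......22..
After op 4 (move_right): buffer="jddksbdmwhddmp" (len 14), cursors c1@4 c2@13, authorship .11.......22..
After op 5 (move_left): buffer="jddksbdmwhddmp" (len 14), cursors c1@3 c2@12, authorship .11.......22..
After op 6 (move_right): buffer="jddksbdmwhddmp" (len 14), cursors c1@4 c2@13, authorship .11.......22..
After op 7 (add_cursor(6)): buffer="jddksbdmwhddmp" (len 14), cursors c1@4 c3@6 c2@13, authorship .11.......22..
After op 8 (delete): buffer="jddsdmwhddp" (len 11), cursors c1@3 c3@4 c2@10, authorship .11.....22.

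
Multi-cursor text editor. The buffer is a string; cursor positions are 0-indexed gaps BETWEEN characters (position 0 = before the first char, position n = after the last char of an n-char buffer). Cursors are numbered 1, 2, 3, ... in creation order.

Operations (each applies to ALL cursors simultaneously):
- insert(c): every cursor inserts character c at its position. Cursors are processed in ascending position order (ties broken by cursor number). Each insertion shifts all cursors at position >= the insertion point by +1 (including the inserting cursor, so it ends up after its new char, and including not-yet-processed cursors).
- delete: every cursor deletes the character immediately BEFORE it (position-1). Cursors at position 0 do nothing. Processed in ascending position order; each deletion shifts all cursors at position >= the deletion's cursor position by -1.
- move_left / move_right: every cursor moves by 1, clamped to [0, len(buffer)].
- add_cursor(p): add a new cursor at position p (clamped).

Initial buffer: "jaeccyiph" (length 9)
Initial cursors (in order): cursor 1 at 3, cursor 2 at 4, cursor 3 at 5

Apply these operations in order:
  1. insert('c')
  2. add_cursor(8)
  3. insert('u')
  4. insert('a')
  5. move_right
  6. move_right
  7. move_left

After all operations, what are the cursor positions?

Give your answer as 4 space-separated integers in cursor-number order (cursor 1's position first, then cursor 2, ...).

Answer: 7 11 17 17

Derivation:
After op 1 (insert('c')): buffer="jaecccccyiph" (len 12), cursors c1@4 c2@6 c3@8, authorship ...1.2.3....
After op 2 (add_cursor(8)): buffer="jaecccccyiph" (len 12), cursors c1@4 c2@6 c3@8 c4@8, authorship ...1.2.3....
After op 3 (insert('u')): buffer="jaecuccuccuuyiph" (len 16), cursors c1@5 c2@8 c3@12 c4@12, authorship ...11.22.334....
After op 4 (insert('a')): buffer="jaecuaccuaccuuaayiph" (len 20), cursors c1@6 c2@10 c3@16 c4@16, authorship ...111.222.33434....
After op 5 (move_right): buffer="jaecuaccuaccuuaayiph" (len 20), cursors c1@7 c2@11 c3@17 c4@17, authorship ...111.222.33434....
After op 6 (move_right): buffer="jaecuaccuaccuuaayiph" (len 20), cursors c1@8 c2@12 c3@18 c4@18, authorship ...111.222.33434....
After op 7 (move_left): buffer="jaecuaccuaccuuaayiph" (len 20), cursors c1@7 c2@11 c3@17 c4@17, authorship ...111.222.33434....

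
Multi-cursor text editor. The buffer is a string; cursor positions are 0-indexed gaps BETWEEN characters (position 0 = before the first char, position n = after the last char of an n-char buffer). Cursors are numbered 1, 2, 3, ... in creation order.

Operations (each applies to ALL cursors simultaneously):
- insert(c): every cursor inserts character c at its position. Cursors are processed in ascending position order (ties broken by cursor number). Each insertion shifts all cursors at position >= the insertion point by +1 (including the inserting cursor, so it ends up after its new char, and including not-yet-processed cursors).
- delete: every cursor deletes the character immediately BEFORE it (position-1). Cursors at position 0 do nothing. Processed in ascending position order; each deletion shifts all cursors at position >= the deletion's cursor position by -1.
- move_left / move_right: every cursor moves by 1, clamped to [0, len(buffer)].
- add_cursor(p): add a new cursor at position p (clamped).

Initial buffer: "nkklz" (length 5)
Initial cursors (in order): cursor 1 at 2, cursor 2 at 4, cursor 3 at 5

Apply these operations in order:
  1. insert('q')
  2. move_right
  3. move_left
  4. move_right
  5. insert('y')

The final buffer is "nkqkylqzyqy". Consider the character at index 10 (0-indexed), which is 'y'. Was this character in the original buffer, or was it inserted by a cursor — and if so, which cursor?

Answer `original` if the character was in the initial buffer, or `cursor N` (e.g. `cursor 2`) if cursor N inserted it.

Answer: cursor 3

Derivation:
After op 1 (insert('q')): buffer="nkqklqzq" (len 8), cursors c1@3 c2@6 c3@8, authorship ..1..2.3
After op 2 (move_right): buffer="nkqklqzq" (len 8), cursors c1@4 c2@7 c3@8, authorship ..1..2.3
After op 3 (move_left): buffer="nkqklqzq" (len 8), cursors c1@3 c2@6 c3@7, authorship ..1..2.3
After op 4 (move_right): buffer="nkqklqzq" (len 8), cursors c1@4 c2@7 c3@8, authorship ..1..2.3
After op 5 (insert('y')): buffer="nkqkylqzyqy" (len 11), cursors c1@5 c2@9 c3@11, authorship ..1.1.2.233
Authorship (.=original, N=cursor N): . . 1 . 1 . 2 . 2 3 3
Index 10: author = 3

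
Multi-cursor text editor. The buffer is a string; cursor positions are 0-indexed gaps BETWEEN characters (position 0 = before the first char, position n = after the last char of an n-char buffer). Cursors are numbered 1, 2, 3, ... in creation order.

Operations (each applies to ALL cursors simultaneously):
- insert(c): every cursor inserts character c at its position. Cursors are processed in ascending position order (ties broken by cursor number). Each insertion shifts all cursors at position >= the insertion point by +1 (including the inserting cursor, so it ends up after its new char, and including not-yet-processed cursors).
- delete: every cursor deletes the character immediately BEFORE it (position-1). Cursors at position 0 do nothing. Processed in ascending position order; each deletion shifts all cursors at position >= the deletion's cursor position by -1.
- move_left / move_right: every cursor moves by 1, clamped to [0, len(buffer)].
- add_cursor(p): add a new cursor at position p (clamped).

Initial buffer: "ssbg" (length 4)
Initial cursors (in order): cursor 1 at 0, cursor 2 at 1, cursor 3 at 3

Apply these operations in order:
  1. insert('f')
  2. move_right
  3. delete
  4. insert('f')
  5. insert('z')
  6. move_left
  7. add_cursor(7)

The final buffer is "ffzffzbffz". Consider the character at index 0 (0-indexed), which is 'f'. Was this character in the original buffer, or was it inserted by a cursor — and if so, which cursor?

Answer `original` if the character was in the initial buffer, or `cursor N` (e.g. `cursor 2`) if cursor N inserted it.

After op 1 (insert('f')): buffer="fsfsbfg" (len 7), cursors c1@1 c2@3 c3@6, authorship 1.2..3.
After op 2 (move_right): buffer="fsfsbfg" (len 7), cursors c1@2 c2@4 c3@7, authorship 1.2..3.
After op 3 (delete): buffer="ffbf" (len 4), cursors c1@1 c2@2 c3@4, authorship 12.3
After op 4 (insert('f')): buffer="ffffbff" (len 7), cursors c1@2 c2@4 c3@7, authorship 1122.33
After op 5 (insert('z')): buffer="ffzffzbffz" (len 10), cursors c1@3 c2@6 c3@10, authorship 111222.333
After op 6 (move_left): buffer="ffzffzbffz" (len 10), cursors c1@2 c2@5 c3@9, authorship 111222.333
After op 7 (add_cursor(7)): buffer="ffzffzbffz" (len 10), cursors c1@2 c2@5 c4@7 c3@9, authorship 111222.333
Authorship (.=original, N=cursor N): 1 1 1 2 2 2 . 3 3 3
Index 0: author = 1

Answer: cursor 1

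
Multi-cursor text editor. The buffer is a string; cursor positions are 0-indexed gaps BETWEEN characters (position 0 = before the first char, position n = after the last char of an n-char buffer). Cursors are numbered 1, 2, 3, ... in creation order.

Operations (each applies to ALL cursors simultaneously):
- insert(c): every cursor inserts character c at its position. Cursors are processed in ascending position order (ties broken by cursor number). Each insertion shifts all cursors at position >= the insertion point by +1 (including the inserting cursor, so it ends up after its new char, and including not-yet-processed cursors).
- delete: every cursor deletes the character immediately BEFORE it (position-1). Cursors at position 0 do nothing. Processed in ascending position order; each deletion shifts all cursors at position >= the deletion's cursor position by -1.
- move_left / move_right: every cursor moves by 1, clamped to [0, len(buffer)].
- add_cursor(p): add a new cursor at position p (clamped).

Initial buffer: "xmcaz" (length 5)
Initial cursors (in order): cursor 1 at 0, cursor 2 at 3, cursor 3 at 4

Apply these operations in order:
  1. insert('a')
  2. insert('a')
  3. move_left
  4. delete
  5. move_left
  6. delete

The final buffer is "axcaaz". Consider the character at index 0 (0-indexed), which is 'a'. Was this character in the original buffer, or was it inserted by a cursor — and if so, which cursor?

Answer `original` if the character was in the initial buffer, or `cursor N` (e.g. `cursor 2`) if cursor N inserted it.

Answer: cursor 1

Derivation:
After op 1 (insert('a')): buffer="axmcaaaz" (len 8), cursors c1@1 c2@5 c3@7, authorship 1...2.3.
After op 2 (insert('a')): buffer="aaxmcaaaaaz" (len 11), cursors c1@2 c2@7 c3@10, authorship 11...22.33.
After op 3 (move_left): buffer="aaxmcaaaaaz" (len 11), cursors c1@1 c2@6 c3@9, authorship 11...22.33.
After op 4 (delete): buffer="axmcaaaz" (len 8), cursors c1@0 c2@4 c3@6, authorship 1...2.3.
After op 5 (move_left): buffer="axmcaaaz" (len 8), cursors c1@0 c2@3 c3@5, authorship 1...2.3.
After op 6 (delete): buffer="axcaaz" (len 6), cursors c1@0 c2@2 c3@3, authorship 1...3.
Authorship (.=original, N=cursor N): 1 . . . 3 .
Index 0: author = 1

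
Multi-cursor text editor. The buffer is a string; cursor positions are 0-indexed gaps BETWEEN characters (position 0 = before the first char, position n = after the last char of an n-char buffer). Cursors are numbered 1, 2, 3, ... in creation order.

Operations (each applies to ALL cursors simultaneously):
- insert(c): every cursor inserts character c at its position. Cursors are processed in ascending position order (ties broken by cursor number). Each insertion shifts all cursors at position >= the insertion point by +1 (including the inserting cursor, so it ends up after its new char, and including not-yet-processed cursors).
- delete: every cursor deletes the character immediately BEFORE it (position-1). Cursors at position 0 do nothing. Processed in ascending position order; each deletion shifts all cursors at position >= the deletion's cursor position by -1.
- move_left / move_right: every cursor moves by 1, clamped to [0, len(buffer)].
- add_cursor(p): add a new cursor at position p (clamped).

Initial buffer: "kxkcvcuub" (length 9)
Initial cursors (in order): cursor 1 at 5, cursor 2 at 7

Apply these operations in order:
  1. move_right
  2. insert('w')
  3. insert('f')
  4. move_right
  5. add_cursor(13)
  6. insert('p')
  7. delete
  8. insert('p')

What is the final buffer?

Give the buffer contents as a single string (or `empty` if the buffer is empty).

After op 1 (move_right): buffer="kxkcvcuub" (len 9), cursors c1@6 c2@8, authorship .........
After op 2 (insert('w')): buffer="kxkcvcwuuwb" (len 11), cursors c1@7 c2@10, authorship ......1..2.
After op 3 (insert('f')): buffer="kxkcvcwfuuwfb" (len 13), cursors c1@8 c2@12, authorship ......11..22.
After op 4 (move_right): buffer="kxkcvcwfuuwfb" (len 13), cursors c1@9 c2@13, authorship ......11..22.
After op 5 (add_cursor(13)): buffer="kxkcvcwfuuwfb" (len 13), cursors c1@9 c2@13 c3@13, authorship ......11..22.
After op 6 (insert('p')): buffer="kxkcvcwfupuwfbpp" (len 16), cursors c1@10 c2@16 c3@16, authorship ......11.1.22.23
After op 7 (delete): buffer="kxkcvcwfuuwfb" (len 13), cursors c1@9 c2@13 c3@13, authorship ......11..22.
After op 8 (insert('p')): buffer="kxkcvcwfupuwfbpp" (len 16), cursors c1@10 c2@16 c3@16, authorship ......11.1.22.23

Answer: kxkcvcwfupuwfbpp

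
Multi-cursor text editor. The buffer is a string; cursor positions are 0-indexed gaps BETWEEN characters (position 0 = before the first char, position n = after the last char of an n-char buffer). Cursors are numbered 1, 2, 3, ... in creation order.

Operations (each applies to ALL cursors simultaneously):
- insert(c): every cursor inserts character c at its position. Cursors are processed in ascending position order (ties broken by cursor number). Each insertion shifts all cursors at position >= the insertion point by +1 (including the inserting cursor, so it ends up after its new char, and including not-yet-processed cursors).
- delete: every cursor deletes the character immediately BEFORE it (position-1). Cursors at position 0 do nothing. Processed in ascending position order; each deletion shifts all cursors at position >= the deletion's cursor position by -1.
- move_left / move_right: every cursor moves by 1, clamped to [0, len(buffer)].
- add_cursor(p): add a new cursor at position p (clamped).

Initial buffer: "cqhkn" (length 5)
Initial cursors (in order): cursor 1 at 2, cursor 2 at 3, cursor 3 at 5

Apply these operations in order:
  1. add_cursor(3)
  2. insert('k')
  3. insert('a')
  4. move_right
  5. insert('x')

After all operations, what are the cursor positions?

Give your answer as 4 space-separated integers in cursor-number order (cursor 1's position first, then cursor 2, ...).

After op 1 (add_cursor(3)): buffer="cqhkn" (len 5), cursors c1@2 c2@3 c4@3 c3@5, authorship .....
After op 2 (insert('k')): buffer="cqkhkkknk" (len 9), cursors c1@3 c2@6 c4@6 c3@9, authorship ..1.24..3
After op 3 (insert('a')): buffer="cqkahkkaaknka" (len 13), cursors c1@4 c2@9 c4@9 c3@13, authorship ..11.2424..33
After op 4 (move_right): buffer="cqkahkkaaknka" (len 13), cursors c1@5 c2@10 c4@10 c3@13, authorship ..11.2424..33
After op 5 (insert('x')): buffer="cqkahxkkaakxxnkax" (len 17), cursors c1@6 c2@13 c4@13 c3@17, authorship ..11.12424.24.333

Answer: 6 13 17 13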